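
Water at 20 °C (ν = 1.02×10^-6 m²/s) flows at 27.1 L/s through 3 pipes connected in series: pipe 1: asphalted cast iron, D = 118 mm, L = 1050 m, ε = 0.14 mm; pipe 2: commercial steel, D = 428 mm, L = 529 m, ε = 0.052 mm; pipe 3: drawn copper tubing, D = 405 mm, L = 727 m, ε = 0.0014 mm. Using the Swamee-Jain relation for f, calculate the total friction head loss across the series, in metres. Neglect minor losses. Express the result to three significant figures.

H ≈ 60.1 m

Pipe 1: V = 2.478 m/s, Re = 2.87×10^5, ε/D = 0.00119, f = 0.02153, h_1 = f(L/D)V²/2g = 59.96 m
Pipe 2: V = 0.1884 m/s, Re = 7.90×10^4, ε/D = 1.21×10^-4, f = 0.01940, h_2 = f(L/D)V²/2g = 0.04336 m
Pipe 3: V = 0.2104 m/s, Re = 8.35×10^4, ε/D = 3.46×10^-6, f = 0.01857, h_3 = f(L/D)V²/2g = 0.07520 m
Series → Q common, losses add: H = Σh = 60.07 m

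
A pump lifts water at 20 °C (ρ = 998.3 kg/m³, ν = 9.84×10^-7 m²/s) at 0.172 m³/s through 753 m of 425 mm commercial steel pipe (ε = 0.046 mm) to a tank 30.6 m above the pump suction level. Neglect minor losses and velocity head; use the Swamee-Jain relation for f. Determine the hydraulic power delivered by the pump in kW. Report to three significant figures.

P_hyd ≈ 54.8 kW

V = 4Q/(πD²) = 1.212 m/s; Re = 5.24×10^5; ε/D = 1.08×10^-4; f = 0.01449
h_f = f(L/D)V²/2g = 1.923 m
Total head H = z + h_f = 30.6 + 1.923 = 32.52 m
P_hyd = ρgQH = 998.3·9.81·0.172·32.52 = 54.78 kW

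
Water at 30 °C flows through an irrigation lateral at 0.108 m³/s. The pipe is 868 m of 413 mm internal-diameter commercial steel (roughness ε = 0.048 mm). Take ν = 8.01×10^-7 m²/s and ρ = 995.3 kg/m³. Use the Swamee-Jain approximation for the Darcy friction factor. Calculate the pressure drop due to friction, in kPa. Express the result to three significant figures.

Δp ≈ 10.2 kPa

V = 4Q/(πD²) = 4·0.108/(π·0.413²) = 0.8062 m/s
Re = VD/ν = 0.8062·0.413/8.01×10^-7 = 4.16×10^5 → turbulent
ε/D = 0.048/413 = 1.16×10^-4
Swamee-Jain: f = 0.01496
h_f = f(L/D)V²/(2g) = 0.01496·(868/0.413)·0.8062²/(2·9.81) = 1.042 m
Δp = ρg·h_f = 995.3·9.81·1.042 = 10.17 kPa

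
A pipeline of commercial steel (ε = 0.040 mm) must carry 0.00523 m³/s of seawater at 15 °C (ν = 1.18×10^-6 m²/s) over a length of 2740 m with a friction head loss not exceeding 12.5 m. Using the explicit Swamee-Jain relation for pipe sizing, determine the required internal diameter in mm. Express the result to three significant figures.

D ≈ 103 mm

Swamee-Jain (Type III): D = 0.66·[ε^1.25·(LQ²/(gh_f))^4.75 + ν·Q^9.4·(L/(gh_f))^5.2]^0.04
LQ²/(gh_f) = 6.112×10^-4; L/(gh_f) = 22.34
Term 1 = ε^1.25·(…)^4.75 = 1.73×10^-21; Term 2 = ν·Q^9.4·(…)^5.2 = 4.38×10^-21
D = 0.66·(1.73×10^-21 + 4.38×10^-21)^0.04 = 0.1026 m = 103 mm
Check: V = 0.633 m/s, Re = 5.50×10^4, f = 0.02187, h_f = 11.9 m ≈ 12.5 m ✓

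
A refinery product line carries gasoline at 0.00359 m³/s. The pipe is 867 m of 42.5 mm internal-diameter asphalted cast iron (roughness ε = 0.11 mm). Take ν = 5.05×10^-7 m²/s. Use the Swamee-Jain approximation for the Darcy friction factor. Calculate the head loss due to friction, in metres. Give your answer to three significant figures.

V = 4Q/(πD²) = 4·0.00359/(π·0.0425²) = 2.531 m/s
Re = VD/ν = 2.531·0.0425/5.05×10^-7 = 2.13×10^5 → turbulent
ε/D = 0.11/42.5 = 0.00259
Swamee-Jain: f = 0.02599
h_f = f(L/D)V²/(2g) = 0.02599·(867/0.0425)·2.531²/(2·9.81) = 173.0 m

h_f ≈ 173 m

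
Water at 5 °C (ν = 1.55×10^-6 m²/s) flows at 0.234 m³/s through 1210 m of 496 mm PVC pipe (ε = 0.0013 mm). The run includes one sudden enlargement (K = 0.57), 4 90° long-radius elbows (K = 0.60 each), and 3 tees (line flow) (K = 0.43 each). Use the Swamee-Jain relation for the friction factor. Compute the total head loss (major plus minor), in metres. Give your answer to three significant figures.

H_L ≈ 2.82 m

V = 4Q/(πD²) = 1.211 m/s; V²/2g = 0.07475 m
Re = 3.88×10^5, ε/D = 2.62×10^-6 → f = 0.01374 (Swamee-Jain)
Major: h_f = f(L/D)·V²/2g = 0.01374·2440·0.07475 = 2.506 m
Minor: ΣK = 4.26; h_m = ΣK·V²/2g = 0.3184 m
Total H_L = 2.506 + 0.3184 = 2.825 m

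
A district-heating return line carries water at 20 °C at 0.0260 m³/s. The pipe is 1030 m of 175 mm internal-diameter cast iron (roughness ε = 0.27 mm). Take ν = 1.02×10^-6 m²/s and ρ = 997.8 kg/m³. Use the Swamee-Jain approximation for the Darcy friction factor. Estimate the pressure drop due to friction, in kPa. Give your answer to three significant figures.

Δp ≈ 79.6 kPa

V = 4Q/(πD²) = 4·0.0260/(π·0.175²) = 1.081 m/s
Re = VD/ν = 1.081·0.175/1.02×10^-6 = 1.85×10^5 → turbulent
ε/D = 0.27/175 = 0.00154
Swamee-Jain: f = 0.02319
h_f = f(L/D)V²/(2g) = 0.02319·(1030/0.175)·1.081²/(2·9.81) = 8.130 m
Δp = ρg·h_f = 997.8·9.81·8.130 = 79.58 kPa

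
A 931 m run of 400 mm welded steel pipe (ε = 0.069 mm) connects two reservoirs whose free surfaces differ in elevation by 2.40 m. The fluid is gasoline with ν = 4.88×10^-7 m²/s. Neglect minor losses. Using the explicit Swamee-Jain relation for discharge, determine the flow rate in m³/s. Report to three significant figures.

Swamee-Jain (Type II): Q = -0.965·√(gD⁵h_f/L)·ln[ε/(3.7D) + √(3.17ν²L/(gD³h_f))]
√(gD⁵h_f/L) = √(9.81·0.400⁵·2.40/931) = 0.01609
ε/(3.7D) = 4.66×10^-5; √(3.17ν²L/(gD³h_f)) = 2.16×10^-5
Q = -0.965·0.01609·ln(6.822×10^-5) = 0.1490 m³/s
Check: V = 1.19 m/s, Re = 9.72×10^5, f = 0.01448, h_f = 2.41 m ≈ 2.40 m ✓

Q ≈ 0.149 m³/s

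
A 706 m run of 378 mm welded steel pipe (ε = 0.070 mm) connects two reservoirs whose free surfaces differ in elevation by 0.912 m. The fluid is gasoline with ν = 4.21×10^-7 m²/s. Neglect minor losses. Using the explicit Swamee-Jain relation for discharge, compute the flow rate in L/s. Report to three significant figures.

Q ≈ 90.2 L/s

Swamee-Jain (Type II): Q = -0.965·√(gD⁵h_f/L)·ln[ε/(3.7D) + √(3.17ν²L/(gD³h_f))]
√(gD⁵h_f/L) = √(9.81·0.378⁵·0.912/706) = 0.009889
ε/(3.7D) = 5.01×10^-5; √(3.17ν²L/(gD³h_f)) = 2.87×10^-5
Q = -0.965·0.009889·ln(7.870×10^-5) = 0.09018 m³/s
Check: V = 0.804 m/s, Re = 7.22×10^5, f = 0.01492, h_f = 0.917 m ≈ 0.912 m ✓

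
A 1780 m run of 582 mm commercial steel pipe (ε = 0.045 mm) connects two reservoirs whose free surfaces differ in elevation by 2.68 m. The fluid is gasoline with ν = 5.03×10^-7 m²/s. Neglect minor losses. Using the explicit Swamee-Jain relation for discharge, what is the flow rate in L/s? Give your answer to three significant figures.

Swamee-Jain (Type II): Q = -0.965·√(gD⁵h_f/L)·ln[ε/(3.7D) + √(3.17ν²L/(gD³h_f))]
√(gD⁵h_f/L) = √(9.81·0.582⁵·2.68/1780) = 0.03141
ε/(3.7D) = 2.09×10^-5; √(3.17ν²L/(gD³h_f)) = 1.66×10^-5
Q = -0.965·0.03141·ln(3.749×10^-5) = 0.3089 m³/s
Check: V = 1.16 m/s, Re = 1.34×10^6, f = 0.01282, h_f = 2.69 m ≈ 2.68 m ✓

Q ≈ 309 L/s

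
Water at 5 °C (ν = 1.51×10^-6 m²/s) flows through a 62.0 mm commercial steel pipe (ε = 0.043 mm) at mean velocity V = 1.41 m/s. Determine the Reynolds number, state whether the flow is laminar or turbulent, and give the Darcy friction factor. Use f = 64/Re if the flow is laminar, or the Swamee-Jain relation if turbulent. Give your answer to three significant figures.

Re ≈ 5.79×10^4; turbulent; f ≈ 0.0228

Re = VD/ν = 1.410·0.0620/1.51×10^-6 = 5.79×10^4
Re > 4000 → turbulent; ε/D = 6.94×10^-4
Swamee-Jain: f = 0.02275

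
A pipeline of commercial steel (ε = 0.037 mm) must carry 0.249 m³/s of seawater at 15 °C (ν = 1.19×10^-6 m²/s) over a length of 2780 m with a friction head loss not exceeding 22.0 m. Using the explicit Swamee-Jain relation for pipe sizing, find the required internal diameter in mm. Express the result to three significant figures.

D ≈ 394 mm

Swamee-Jain (Type III): D = 0.66·[ε^1.25·(LQ²/(gh_f))^4.75 + ν·Q^9.4·(L/(gh_f))^5.2]^0.04
LQ²/(gh_f) = 0.7986; L/(gh_f) = 12.88
Term 1 = ε^1.25·(…)^4.75 = 9.92×10^-7; Term 2 = ν·Q^9.4·(…)^5.2 = 1.48×10^-6
D = 0.66·(9.92×10^-7 + 1.48×10^-6)^0.04 = 0.3938 m = 394 mm
Check: V = 2.04 m/s, Re = 6.76×10^5, f = 0.01392, h_f = 20.9 m ≈ 22.0 m ✓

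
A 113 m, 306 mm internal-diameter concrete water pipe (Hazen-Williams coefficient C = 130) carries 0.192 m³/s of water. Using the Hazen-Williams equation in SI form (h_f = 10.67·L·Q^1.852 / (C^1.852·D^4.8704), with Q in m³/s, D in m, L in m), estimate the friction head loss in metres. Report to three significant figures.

h_f = 10.67·113·0.192^1.852 / (130^1.852·0.306^4.8704) = 2.206 m

h_f ≈ 2.21 m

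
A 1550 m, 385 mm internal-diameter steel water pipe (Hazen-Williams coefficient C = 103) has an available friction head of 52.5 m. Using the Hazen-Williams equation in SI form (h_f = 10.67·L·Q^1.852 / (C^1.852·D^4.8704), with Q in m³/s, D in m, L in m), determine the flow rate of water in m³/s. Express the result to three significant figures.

Rearranging: Q = [h_f·C^1.852·D^4.8704 / (10.67·L)]^(1/1.852)
Q = [52.5·103^1.852·0.385^4.8704 / (10.67·1550)]^0.540 = 0.3747 m³/s

Q ≈ 0.375 m³/s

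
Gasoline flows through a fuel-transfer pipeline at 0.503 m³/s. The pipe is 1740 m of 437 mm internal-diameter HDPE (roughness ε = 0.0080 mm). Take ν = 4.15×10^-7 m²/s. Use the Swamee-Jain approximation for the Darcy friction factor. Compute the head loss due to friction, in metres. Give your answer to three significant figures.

V = 4Q/(πD²) = 4·0.503/(π·0.437²) = 3.354 m/s
Re = VD/ν = 3.354·0.437/4.15×10^-7 = 3.53×10^6 → turbulent
ε/D = 0.0080/437 = 1.83×10^-5
Swamee-Jain: f = 0.01037
h_f = f(L/D)V²/(2g) = 0.01037·(1740/0.437)·3.354²/(2·9.81) = 23.66 m

h_f ≈ 23.7 m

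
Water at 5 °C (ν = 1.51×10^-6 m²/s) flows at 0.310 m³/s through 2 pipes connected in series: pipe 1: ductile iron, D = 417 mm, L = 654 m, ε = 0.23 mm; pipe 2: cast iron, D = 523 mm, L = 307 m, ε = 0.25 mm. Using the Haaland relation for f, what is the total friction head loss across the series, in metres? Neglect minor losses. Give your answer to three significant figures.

H ≈ 8.40 m

Pipe 1: V = 2.270 m/s, Re = 6.27×10^5, ε/D = 5.52×10^-4, f = 0.01775, h_1 = f(L/D)V²/2g = 7.309 m
Pipe 2: V = 1.443 m/s, Re = 5.00×10^5, ε/D = 4.78×10^-4, f = 0.01744, h_2 = f(L/D)V²/2g = 1.086 m
Series → Q common, losses add: H = Σh = 8.395 m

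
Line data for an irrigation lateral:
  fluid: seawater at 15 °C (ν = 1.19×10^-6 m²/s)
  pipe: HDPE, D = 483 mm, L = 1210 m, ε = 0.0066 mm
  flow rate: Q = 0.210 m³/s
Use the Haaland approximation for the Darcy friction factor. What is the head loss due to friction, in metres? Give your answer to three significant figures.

V = 4Q/(πD²) = 4·0.210/(π·0.483²) = 1.146 m/s
Re = VD/ν = 1.146·0.483/1.19×10^-6 = 4.65×10^5 → turbulent
ε/D = 0.0066/483 = 1.37×10^-5
Haaland: f = 0.01338
h_f = f(L/D)V²/(2g) = 0.01338·(1210/0.483)·1.146²/(2·9.81) = 2.245 m

h_f ≈ 2.24 m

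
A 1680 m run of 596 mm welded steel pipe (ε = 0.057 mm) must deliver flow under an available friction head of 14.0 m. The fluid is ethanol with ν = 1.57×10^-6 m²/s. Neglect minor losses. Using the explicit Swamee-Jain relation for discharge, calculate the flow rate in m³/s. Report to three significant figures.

Swamee-Jain (Type II): Q = -0.965·√(gD⁵h_f/L)·ln[ε/(3.7D) + √(3.17ν²L/(gD³h_f))]
√(gD⁵h_f/L) = √(9.81·0.596⁵·14.0/1680) = 0.07841
ε/(3.7D) = 2.58×10^-5; √(3.17ν²L/(gD³h_f)) = 2.12×10^-5
Q = -0.965·0.07841·ln(4.710×10^-5) = 0.7539 m³/s
Check: V = 2.70 m/s, Re = 1.03×10^6, f = 0.01341, h_f = 14.1 m ≈ 14.0 m ✓

Q ≈ 0.754 m³/s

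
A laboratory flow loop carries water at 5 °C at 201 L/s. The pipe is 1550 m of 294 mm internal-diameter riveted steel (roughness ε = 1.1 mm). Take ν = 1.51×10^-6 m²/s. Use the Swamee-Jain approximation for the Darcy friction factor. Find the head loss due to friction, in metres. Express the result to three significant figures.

h_f ≈ 66.3 m

V = 4Q/(πD²) = 4·0.201/(π·0.294²) = 2.961 m/s
Re = VD/ν = 2.961·0.294/1.51×10^-6 = 5.76×10^5 → turbulent
ε/D = 1.1/294 = 0.00374
Swamee-Jain: f = 0.02816
h_f = f(L/D)V²/(2g) = 0.02816·(1550/0.294)·2.961²/(2·9.81) = 66.35 m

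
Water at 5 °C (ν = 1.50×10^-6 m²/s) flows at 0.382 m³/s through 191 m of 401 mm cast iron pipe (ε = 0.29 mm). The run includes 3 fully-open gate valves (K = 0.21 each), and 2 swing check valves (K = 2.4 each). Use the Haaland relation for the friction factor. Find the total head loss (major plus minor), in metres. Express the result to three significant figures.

V = 4Q/(πD²) = 3.025 m/s; V²/2g = 0.4663 m
Re = 8.09×10^5, ε/D = 7.23×10^-4 → f = 0.01862 (Haaland)
Major: h_f = f(L/D)·V²/2g = 0.01862·476.3·0.4663 = 4.136 m
Minor: ΣK = 5.43; h_m = ΣK·V²/2g = 2.532 m
Total H_L = 4.136 + 2.532 = 6.668 m

H_L ≈ 6.67 m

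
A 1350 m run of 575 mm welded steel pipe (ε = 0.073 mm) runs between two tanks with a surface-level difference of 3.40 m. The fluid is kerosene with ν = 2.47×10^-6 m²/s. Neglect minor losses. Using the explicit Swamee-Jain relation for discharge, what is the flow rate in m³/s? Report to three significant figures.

Q ≈ 0.351 m³/s

Swamee-Jain (Type II): Q = -0.965·√(gD⁵h_f/L)·ln[ε/(3.7D) + √(3.17ν²L/(gD³h_f))]
√(gD⁵h_f/L) = √(9.81·0.575⁵·3.40/1350) = 0.03941
ε/(3.7D) = 3.43×10^-5; √(3.17ν²L/(gD³h_f)) = 6.42×10^-5
Q = -0.965·0.03941·ln(9.848×10^-5) = 0.3508 m³/s
Check: V = 1.35 m/s, Re = 3.15×10^5, f = 0.01559, h_f = 3.41 m ≈ 3.40 m ✓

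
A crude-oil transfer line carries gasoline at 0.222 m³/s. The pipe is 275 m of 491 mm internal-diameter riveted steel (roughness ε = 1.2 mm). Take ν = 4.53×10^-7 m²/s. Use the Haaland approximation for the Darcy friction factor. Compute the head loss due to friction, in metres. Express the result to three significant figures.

V = 4Q/(πD²) = 4·0.222/(π·0.491²) = 1.172 m/s
Re = VD/ν = 1.172·0.491/4.53×10^-7 = 1.27×10^6 → turbulent
ε/D = 1.2/491 = 0.00244
Haaland: f = 0.02488
h_f = f(L/D)V²/(2g) = 0.02488·(275/0.491)·1.172²/(2·9.81) = 0.9764 m

h_f ≈ 0.976 m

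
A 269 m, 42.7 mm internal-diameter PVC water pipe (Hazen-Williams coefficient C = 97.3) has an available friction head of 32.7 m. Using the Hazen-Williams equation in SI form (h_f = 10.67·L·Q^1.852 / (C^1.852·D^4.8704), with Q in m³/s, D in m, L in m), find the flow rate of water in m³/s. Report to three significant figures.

Rearranging: Q = [h_f·C^1.852·D^4.8704 / (10.67·L)]^(1/1.852)
Q = [32.7·97.3^1.852·0.0427^4.8704 / (10.67·269)]^0.540 = 0.002173 m³/s

Q ≈ 0.00217 m³/s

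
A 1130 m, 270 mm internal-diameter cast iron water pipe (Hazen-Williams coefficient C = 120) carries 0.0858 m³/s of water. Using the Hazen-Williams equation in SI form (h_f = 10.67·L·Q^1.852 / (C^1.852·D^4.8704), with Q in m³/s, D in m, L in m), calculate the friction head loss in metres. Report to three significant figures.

h_f ≈ 10.6 m

h_f = 10.67·1130·0.0858^1.852 / (120^1.852·0.270^4.8704) = 10.59 m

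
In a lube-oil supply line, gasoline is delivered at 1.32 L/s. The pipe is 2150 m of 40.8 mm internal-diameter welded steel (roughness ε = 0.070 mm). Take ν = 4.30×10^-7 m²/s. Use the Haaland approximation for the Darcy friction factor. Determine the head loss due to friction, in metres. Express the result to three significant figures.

h_f ≈ 66.4 m

V = 4Q/(πD²) = 4·0.00132/(π·0.0408²) = 1.010 m/s
Re = VD/ν = 1.010·0.0408/4.30×10^-7 = 9.58×10^4 → turbulent
ε/D = 0.070/40.8 = 0.00172
Haaland: f = 0.02426
h_f = f(L/D)V²/(2g) = 0.02426·(2150/0.0408)·1.010²/(2·9.81) = 66.43 m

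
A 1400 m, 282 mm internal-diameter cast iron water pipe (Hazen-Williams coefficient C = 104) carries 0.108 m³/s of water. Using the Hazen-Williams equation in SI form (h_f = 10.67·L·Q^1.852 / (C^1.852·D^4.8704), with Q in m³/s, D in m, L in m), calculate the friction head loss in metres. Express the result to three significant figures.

h_f ≈ 21.2 m

h_f = 10.67·1400·0.108^1.852 / (104^1.852·0.282^4.8704) = 21.19 m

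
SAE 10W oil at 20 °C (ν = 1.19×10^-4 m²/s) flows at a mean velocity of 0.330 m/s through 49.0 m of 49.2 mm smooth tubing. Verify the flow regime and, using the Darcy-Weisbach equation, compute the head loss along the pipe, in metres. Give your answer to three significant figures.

Re = VD/ν = 0.330·0.04920/1.19×10^-4 = 136 → laminar (Re < 2300)
f = 64/Re = 0.4691
h_f = f(L/D)V²/(2g) = 0.4691·(49.0/0.04920)·0.330²/(2·9.81) = 2.593 m

h_f ≈ 2.59 m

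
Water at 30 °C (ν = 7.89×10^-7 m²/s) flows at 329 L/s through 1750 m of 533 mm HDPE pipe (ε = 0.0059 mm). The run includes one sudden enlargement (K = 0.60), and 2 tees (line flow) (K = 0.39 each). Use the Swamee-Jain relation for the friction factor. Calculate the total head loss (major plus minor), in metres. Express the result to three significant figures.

V = 4Q/(πD²) = 1.475 m/s; V²/2g = 0.1108 m
Re = 9.96×10^5, ε/D = 1.11×10^-5 → f = 0.01189 (Swamee-Jain)
Major: h_f = f(L/D)·V²/2g = 0.01189·3283·0.1108 = 4.324 m
Minor: ΣK = 1.38; h_m = ΣK·V²/2g = 0.1529 m
Total H_L = 4.324 + 0.1529 = 4.477 m

H_L ≈ 4.48 m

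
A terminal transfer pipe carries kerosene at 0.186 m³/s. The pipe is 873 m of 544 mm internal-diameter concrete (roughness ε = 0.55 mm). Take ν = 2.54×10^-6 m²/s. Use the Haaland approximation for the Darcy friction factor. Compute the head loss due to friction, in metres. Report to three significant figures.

V = 4Q/(πD²) = 4·0.186/(π·0.544²) = 0.8002 m/s
Re = VD/ν = 0.8002·0.544/2.54×10^-6 = 1.71×10^5 → turbulent
ε/D = 0.55/544 = 0.00101
Haaland: f = 0.02114
h_f = f(L/D)V²/(2g) = 0.02114·(873/0.544)·0.8002²/(2·9.81) = 1.107 m

h_f ≈ 1.11 m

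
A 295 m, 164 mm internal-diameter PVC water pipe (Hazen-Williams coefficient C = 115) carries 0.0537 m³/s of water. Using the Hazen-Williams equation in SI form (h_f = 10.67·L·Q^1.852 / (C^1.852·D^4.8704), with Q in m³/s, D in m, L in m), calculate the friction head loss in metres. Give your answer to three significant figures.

h_f = 10.67·295·0.0537^1.852 / (115^1.852·0.164^4.8704) = 14.24 m

h_f ≈ 14.2 m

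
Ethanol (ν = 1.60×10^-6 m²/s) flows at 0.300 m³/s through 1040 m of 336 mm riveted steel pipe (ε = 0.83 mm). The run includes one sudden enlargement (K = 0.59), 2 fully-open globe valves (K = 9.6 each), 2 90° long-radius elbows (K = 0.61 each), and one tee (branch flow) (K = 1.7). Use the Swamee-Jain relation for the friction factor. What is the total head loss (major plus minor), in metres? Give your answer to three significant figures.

V = 4Q/(πD²) = 3.383 m/s; V²/2g = 0.5835 m
Re = 7.11×10^5, ε/D = 0.00247 → f = 0.02510 (Swamee-Jain)
Major: h_f = f(L/D)·V²/2g = 0.02510·3095·0.5835 = 45.34 m
Minor: ΣK = 22.7; h_m = ΣK·V²/2g = 13.25 m
Total H_L = 45.34 + 13.25 = 58.59 m

H_L ≈ 58.6 m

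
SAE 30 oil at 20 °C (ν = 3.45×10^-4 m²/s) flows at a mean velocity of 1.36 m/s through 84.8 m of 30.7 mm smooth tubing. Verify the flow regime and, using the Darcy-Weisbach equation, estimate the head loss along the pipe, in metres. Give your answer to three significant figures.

Re = VD/ν = 1.36·0.03070/3.45×10^-4 = 121 → laminar (Re < 2300)
f = 64/Re = 0.5288
h_f = f(L/D)V²/(2g) = 0.5288·(84.8/0.03070)·1.36²/(2·9.81) = 137.7 m

h_f ≈ 138 m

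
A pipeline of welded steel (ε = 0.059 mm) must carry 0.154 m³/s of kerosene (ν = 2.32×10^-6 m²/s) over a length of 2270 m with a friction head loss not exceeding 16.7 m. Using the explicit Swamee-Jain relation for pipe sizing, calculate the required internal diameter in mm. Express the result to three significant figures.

Swamee-Jain (Type III): D = 0.66·[ε^1.25·(LQ²/(gh_f))^4.75 + ν·Q^9.4·(L/(gh_f))^5.2]^0.04
LQ²/(gh_f) = 0.3286; L/(gh_f) = 13.86
Term 1 = ε^1.25·(…)^4.75 = 2.62×10^-8; Term 2 = ν·Q^9.4·(…)^5.2 = 4.62×10^-8
D = 0.66·(2.62×10^-8 + 4.62×10^-8)^0.04 = 0.3419 m = 342 mm
Check: V = 1.68 m/s, Re = 2.47×10^5, f = 0.01647, h_f = 15.7 m ≈ 16.7 m ✓

D ≈ 342 mm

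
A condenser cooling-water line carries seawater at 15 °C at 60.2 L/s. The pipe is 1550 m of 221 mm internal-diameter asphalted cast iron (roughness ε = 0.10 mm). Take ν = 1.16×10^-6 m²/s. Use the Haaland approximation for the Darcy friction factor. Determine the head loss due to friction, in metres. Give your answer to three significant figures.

V = 4Q/(πD²) = 4·0.0602/(π·0.221²) = 1.569 m/s
Re = VD/ν = 1.569·0.221/1.16×10^-6 = 2.99×10^5 → turbulent
ε/D = 0.10/221 = 4.52×10^-4
Haaland: f = 0.01780
h_f = f(L/D)V²/(2g) = 0.01780·(1550/0.221)·1.569²/(2·9.81) = 15.67 m

h_f ≈ 15.7 m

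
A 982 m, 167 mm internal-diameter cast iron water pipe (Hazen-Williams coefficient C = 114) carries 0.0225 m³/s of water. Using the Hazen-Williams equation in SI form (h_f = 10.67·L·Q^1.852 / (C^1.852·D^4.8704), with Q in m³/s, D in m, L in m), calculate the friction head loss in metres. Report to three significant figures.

h_f ≈ 8.81 m

h_f = 10.67·982·0.0225^1.852 / (114^1.852·0.167^4.8704) = 8.807 m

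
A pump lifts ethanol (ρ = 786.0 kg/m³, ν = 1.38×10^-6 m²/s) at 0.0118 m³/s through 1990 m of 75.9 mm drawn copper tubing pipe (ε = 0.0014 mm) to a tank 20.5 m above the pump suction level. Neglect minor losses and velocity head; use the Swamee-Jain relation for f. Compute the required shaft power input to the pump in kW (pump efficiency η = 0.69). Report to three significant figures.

V = 4Q/(πD²) = 2.608 m/s; Re = 1.43×10^5; ε/D = 1.84×10^-5; f = 0.01673
h_f = f(L/D)V²/2g = 152.0 m
Total head H = z + h_f = 20.5 + 152.0 = 172.5 m
P_hyd = ρgQH = 786.0·9.81·0.0118·172.5 = 15.70 kW
P_shaft = P_hyd/η = 15.70/0.69 = 22.75 kW

P_shaft ≈ 22.8 kW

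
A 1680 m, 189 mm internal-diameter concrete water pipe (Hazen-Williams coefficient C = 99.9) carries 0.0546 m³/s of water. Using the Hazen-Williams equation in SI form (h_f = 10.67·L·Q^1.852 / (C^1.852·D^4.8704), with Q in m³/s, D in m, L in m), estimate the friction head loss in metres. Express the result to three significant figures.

h_f ≈ 54.4 m

h_f = 10.67·1680·0.0546^1.852 / (99.9^1.852·0.189^4.8704) = 54.39 m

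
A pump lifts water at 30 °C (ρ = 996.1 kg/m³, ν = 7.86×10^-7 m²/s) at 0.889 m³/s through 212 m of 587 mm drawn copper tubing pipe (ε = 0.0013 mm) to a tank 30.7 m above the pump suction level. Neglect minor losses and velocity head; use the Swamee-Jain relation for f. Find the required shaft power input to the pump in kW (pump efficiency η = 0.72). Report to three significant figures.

V = 4Q/(πD²) = 3.285 m/s; Re = 2.45×10^6; ε/D = 2.21×10^-6; f = 0.01013
h_f = f(L/D)V²/2g = 2.013 m
Total head H = z + h_f = 30.7 + 2.013 = 32.71 m
P_hyd = ρgQH = 996.1·9.81·0.889·32.71 = 284.2 kW
P_shaft = P_hyd/η = 284.2/0.72 = 394.7 kW

P_shaft ≈ 395 kW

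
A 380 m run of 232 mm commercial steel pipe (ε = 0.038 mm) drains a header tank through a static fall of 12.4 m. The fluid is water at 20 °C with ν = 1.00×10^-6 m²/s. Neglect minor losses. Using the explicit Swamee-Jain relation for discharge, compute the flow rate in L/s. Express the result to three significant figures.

Swamee-Jain (Type II): Q = -0.965·√(gD⁵h_f/L)·ln[ε/(3.7D) + √(3.17ν²L/(gD³h_f))]
√(gD⁵h_f/L) = √(9.81·0.232⁵·12.4/380) = 0.01467
ε/(3.7D) = 4.43×10^-5; √(3.17ν²L/(gD³h_f)) = 2.82×10^-5
Q = -0.965·0.01467·ln(7.243×10^-5) = 0.1349 m³/s
Check: V = 3.19 m/s, Re = 7.41×10^5, f = 0.01466, h_f = 12.5 m ≈ 12.4 m ✓

Q ≈ 135 L/s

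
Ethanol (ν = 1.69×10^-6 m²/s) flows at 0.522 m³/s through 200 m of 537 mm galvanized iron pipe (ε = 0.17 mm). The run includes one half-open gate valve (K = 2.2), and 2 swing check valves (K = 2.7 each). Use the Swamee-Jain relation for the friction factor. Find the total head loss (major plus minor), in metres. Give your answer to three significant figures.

V = 4Q/(πD²) = 2.305 m/s; V²/2g = 0.2707 m
Re = 7.32×10^5, ε/D = 3.17×10^-4 → f = 0.01614 (Swamee-Jain)
Major: h_f = f(L/D)·V²/2g = 0.01614·372.4·0.2707 = 1.627 m
Minor: ΣK = 7.60; h_m = ΣK·V²/2g = 2.058 m
Total H_L = 1.627 + 2.058 = 3.685 m

H_L ≈ 3.68 m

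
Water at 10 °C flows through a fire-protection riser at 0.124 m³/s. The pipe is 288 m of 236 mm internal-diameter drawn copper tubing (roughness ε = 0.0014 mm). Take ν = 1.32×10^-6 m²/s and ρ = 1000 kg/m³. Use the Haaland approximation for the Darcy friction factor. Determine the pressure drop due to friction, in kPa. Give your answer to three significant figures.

V = 4Q/(πD²) = 4·0.124/(π·0.236²) = 2.835 m/s
Re = VD/ν = 2.835·0.236/1.32×10^-6 = 5.07×10^5 → turbulent
ε/D = 0.0014/236 = 5.93×10^-6
Haaland: f = 0.01310
h_f = f(L/D)V²/(2g) = 0.01310·(288/0.236)·2.835²/(2·9.81) = 6.546 m
Δp = ρg·h_f = 1000·9.81·6.546 = 64.22 kPa

Δp ≈ 64.2 kPa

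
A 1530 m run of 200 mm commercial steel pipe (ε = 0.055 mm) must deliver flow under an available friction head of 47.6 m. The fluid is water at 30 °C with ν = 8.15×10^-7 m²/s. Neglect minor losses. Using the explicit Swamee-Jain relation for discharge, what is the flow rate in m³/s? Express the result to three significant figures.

Swamee-Jain (Type II): Q = -0.965·√(gD⁵h_f/L)·ln[ε/(3.7D) + √(3.17ν²L/(gD³h_f))]
√(gD⁵h_f/L) = √(9.81·0.200⁵·47.6/1530) = 0.009883
ε/(3.7D) = 7.43×10^-5; √(3.17ν²L/(gD³h_f)) = 2.94×10^-5
Q = -0.965·0.009883·ln(1.037×10^-4) = 0.08749 m³/s
Check: V = 2.78 m/s, Re = 6.83×10^5, f = 0.01584, h_f = 47.9 m ≈ 47.6 m ✓

Q ≈ 0.0875 m³/s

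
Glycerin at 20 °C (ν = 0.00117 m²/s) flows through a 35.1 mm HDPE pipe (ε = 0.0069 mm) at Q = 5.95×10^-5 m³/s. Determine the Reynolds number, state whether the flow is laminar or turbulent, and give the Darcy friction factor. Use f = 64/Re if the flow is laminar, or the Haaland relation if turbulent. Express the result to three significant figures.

Re ≈ 1.84; laminar; f = 64/Re ≈ 34.7

V = 4Q/(πD²) = 0.06149 m/s
Re = VD/ν = 0.06149·0.0351/0.00117 = 1.84
Re < 2300 → laminar → f = 64/Re = 34.69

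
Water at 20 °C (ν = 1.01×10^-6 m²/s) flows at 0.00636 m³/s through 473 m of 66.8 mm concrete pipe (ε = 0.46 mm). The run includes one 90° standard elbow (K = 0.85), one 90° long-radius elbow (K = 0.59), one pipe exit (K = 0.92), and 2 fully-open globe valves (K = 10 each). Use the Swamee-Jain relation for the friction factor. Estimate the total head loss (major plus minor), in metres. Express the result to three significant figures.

H_L ≈ 44.6 m

V = 4Q/(πD²) = 1.815 m/s; V²/2g = 0.1679 m
Re = 1.20×10^5, ε/D = 0.00689 → f = 0.03440 (Swamee-Jain)
Major: h_f = f(L/D)·V²/2g = 0.03440·7081·0.1679 = 40.89 m
Minor: ΣK = 22.4; h_m = ΣK·V²/2g = 3.753 m
Total H_L = 40.89 + 3.753 = 44.64 m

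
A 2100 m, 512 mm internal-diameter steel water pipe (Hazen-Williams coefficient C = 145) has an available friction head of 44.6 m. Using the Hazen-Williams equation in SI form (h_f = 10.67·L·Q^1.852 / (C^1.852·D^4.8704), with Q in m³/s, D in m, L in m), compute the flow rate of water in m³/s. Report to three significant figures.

Q ≈ 0.868 m³/s

Rearranging: Q = [h_f·C^1.852·D^4.8704 / (10.67·L)]^(1/1.852)
Q = [44.6·145^1.852·0.512^4.8704 / (10.67·2100)]^0.540 = 0.8677 m³/s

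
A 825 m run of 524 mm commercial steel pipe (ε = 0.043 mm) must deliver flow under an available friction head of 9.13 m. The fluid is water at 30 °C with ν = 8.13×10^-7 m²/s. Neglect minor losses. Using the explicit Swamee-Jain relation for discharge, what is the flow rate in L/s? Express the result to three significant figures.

Swamee-Jain (Type II): Q = -0.965·√(gD⁵h_f/L)·ln[ε/(3.7D) + √(3.17ν²L/(gD³h_f))]
√(gD⁵h_f/L) = √(9.81·0.524⁵·9.13/825) = 0.06549
ε/(3.7D) = 2.22×10^-5; √(3.17ν²L/(gD³h_f)) = 1.16×10^-5
Q = -0.965·0.06549·ln(3.376×10^-5) = 0.6507 m³/s
Check: V = 3.02 m/s, Re = 1.94×10^6, f = 0.01257, h_f = 9.19 m ≈ 9.13 m ✓

Q ≈ 651 L/s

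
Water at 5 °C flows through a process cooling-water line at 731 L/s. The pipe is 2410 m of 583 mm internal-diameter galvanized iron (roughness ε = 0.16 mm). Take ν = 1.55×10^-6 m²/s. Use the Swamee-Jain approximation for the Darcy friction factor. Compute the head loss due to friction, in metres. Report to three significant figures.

V = 4Q/(πD²) = 4·0.731/(π·0.583²) = 2.738 m/s
Re = VD/ν = 2.738·0.583/1.55×10^-6 = 1.03×10^6 → turbulent
ε/D = 0.16/583 = 2.74×10^-4
Swamee-Jain: f = 0.01550
h_f = f(L/D)V²/(2g) = 0.01550·(2410/0.583)·2.738²/(2·9.81) = 24.49 m

h_f ≈ 24.5 m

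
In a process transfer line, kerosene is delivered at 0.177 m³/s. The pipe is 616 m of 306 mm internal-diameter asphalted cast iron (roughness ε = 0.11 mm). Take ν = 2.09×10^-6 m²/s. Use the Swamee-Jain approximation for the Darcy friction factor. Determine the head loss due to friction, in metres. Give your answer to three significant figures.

V = 4Q/(πD²) = 4·0.177/(π·0.306²) = 2.407 m/s
Re = VD/ν = 2.407·0.306/2.09×10^-6 = 3.52×10^5 → turbulent
ε/D = 0.11/306 = 3.59×10^-4
Swamee-Jain: f = 0.01724
h_f = f(L/D)V²/(2g) = 0.01724·(616/0.306)·2.407²/(2·9.81) = 10.25 m

h_f ≈ 10.2 m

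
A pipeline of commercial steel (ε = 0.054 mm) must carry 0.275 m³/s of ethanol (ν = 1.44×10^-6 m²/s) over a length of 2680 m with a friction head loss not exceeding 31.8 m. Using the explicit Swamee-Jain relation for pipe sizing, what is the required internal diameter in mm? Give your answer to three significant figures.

D ≈ 382 mm

Swamee-Jain (Type III): D = 0.66·[ε^1.25·(LQ²/(gh_f))^4.75 + ν·Q^9.4·(L/(gh_f))^5.2]^0.04
LQ²/(gh_f) = 0.6497; L/(gh_f) = 8.591
Term 1 = ε^1.25·(…)^4.75 = 5.97×10^-7; Term 2 = ν·Q^9.4·(…)^5.2 = 5.56×10^-7
D = 0.66·(5.97×10^-7 + 5.56×10^-7)^0.04 = 0.3820 m = 382 mm
Check: V = 2.40 m/s, Re = 6.37×10^5, f = 0.01459, h_f = 30.1 m ≈ 31.8 m ✓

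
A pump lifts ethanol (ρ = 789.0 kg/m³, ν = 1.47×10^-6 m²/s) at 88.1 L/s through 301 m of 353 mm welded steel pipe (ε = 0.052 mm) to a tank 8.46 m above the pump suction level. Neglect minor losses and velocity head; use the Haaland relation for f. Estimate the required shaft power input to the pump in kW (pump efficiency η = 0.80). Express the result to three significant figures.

P_shaft ≈ 7.70 kW

V = 4Q/(πD²) = 0.9002 m/s; Re = 2.16×10^5; ε/D = 1.47×10^-4; f = 0.01633
h_f = f(L/D)V²/2g = 0.5752 m
Total head H = z + h_f = 8.46 + 0.5752 = 9.035 m
P_hyd = ρgQH = 789.0·9.81·0.0881·9.035 = 6.161 kW
P_shaft = P_hyd/η = 6.161/0.80 = 7.701 kW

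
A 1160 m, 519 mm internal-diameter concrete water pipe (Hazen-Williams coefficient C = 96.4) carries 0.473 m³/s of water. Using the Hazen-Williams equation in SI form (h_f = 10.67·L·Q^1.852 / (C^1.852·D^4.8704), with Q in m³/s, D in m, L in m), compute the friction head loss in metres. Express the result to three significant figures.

h_f = 10.67·1160·0.473^1.852 / (96.4^1.852·0.519^4.8704) = 15.97 m

h_f ≈ 16.0 m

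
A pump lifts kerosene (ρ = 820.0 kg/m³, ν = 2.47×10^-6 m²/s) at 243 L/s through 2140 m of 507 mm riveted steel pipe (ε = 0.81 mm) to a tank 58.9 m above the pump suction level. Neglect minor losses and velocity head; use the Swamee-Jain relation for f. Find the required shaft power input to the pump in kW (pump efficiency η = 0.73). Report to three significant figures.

V = 4Q/(πD²) = 1.204 m/s; Re = 2.47×10^5; ε/D = 0.00160; f = 0.02309
h_f = f(L/D)V²/2g = 7.196 m
Total head H = z + h_f = 58.9 + 7.196 = 66.10 m
P_hyd = ρgQH = 820.0·9.81·0.243·66.10 = 129.2 kW
P_shaft = P_hyd/η = 129.2/0.73 = 177.0 kW

P_shaft ≈ 177 kW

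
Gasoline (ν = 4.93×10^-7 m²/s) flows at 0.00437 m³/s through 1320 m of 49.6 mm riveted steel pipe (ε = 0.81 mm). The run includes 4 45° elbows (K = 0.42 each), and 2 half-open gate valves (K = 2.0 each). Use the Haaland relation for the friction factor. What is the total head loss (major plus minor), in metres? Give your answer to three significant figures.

H_L ≈ 316 m

V = 4Q/(πD²) = 2.262 m/s; V²/2g = 0.2607 m
Re = 2.28×10^5, ε/D = 0.0163 → f = 0.04535 (Haaland)
Major: h_f = f(L/D)·V²/2g = 0.04535·26613·0.2607 = 314.6 m
Minor: ΣK = 5.68; h_m = ΣK·V²/2g = 1.481 m
Total H_L = 314.6 + 1.481 = 316.1 m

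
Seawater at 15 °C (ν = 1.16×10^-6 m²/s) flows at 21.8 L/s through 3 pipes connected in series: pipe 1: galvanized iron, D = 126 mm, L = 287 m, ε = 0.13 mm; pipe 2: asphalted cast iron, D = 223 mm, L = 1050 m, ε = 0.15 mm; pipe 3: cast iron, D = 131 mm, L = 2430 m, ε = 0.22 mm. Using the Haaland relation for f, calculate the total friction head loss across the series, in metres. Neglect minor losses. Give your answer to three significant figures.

Pipe 1: V = 1.748 m/s, Re = 1.90×10^5, ε/D = 0.00103, f = 0.02110, h_1 = f(L/D)V²/2g = 7.487 m
Pipe 2: V = 0.5582 m/s, Re = 1.07×10^5, ε/D = 6.73×10^-4, f = 0.02060, h_2 = f(L/D)V²/2g = 1.540 m
Pipe 3: V = 1.617 m/s, Re = 1.83×10^5, ε/D = 0.00168, f = 0.02337, h_3 = f(L/D)V²/2g = 57.81 m
Series → Q common, losses add: H = Σh = 66.84 m

H ≈ 66.8 m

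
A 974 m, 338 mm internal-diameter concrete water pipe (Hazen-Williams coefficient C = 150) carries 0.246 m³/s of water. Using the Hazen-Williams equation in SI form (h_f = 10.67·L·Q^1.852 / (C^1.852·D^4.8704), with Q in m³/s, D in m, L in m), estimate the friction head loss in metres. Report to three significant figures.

h_f = 10.67·974·0.246^1.852 / (150^1.852·0.338^4.8704) = 14.22 m

h_f ≈ 14.2 m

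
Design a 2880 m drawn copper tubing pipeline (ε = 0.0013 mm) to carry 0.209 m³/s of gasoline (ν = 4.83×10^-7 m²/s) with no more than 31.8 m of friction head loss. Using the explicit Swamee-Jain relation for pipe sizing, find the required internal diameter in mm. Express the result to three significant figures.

D ≈ 325 mm

Swamee-Jain (Type III): D = 0.66·[ε^1.25·(LQ²/(gh_f))^4.75 + ν·Q^9.4·(L/(gh_f))^5.2]^0.04
LQ²/(gh_f) = 0.4033; L/(gh_f) = 9.232
Term 1 = ε^1.25·(…)^4.75 = 5.87×10^-10; Term 2 = ν·Q^9.4·(…)^5.2 = 2.06×10^-8
D = 0.66·(5.87×10^-10 + 2.06×10^-8)^0.04 = 0.3255 m = 325 mm
Check: V = 2.51 m/s, Re = 1.69×10^6, f = 0.01078, h_f = 30.7 m ≈ 31.8 m ✓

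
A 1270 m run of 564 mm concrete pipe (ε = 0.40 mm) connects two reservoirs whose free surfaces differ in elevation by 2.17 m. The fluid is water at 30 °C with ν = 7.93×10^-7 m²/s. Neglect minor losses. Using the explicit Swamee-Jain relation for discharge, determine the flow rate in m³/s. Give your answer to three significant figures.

Swamee-Jain (Type II): Q = -0.965·√(gD⁵h_f/L)·ln[ε/(3.7D) + √(3.17ν²L/(gD³h_f))]
√(gD⁵h_f/L) = √(9.81·0.564⁵·2.17/1270) = 0.03093
ε/(3.7D) = 1.92×10^-4; √(3.17ν²L/(gD³h_f)) = 2.57×10^-5
Q = -0.965·0.03093·ln(2.174×10^-4) = 0.2517 m³/s
Check: V = 1.01 m/s, Re = 7.17×10^5, f = 0.01874, h_f = 2.18 m ≈ 2.17 m ✓

Q ≈ 0.252 m³/s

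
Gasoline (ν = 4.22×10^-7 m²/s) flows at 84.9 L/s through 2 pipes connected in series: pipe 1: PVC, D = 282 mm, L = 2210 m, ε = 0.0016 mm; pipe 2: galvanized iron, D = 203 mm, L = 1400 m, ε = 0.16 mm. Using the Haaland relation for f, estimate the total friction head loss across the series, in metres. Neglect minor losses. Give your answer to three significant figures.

H ≈ 54.3 m

Pipe 1: V = 1.359 m/s, Re = 9.08×10^5, ε/D = 5.67×10^-6, f = 0.01187, h_1 = f(L/D)V²/2g = 8.759 m
Pipe 2: V = 2.623 m/s, Re = 1.26×10^6, ε/D = 7.88×10^-4, f = 0.01883, h_2 = f(L/D)V²/2g = 45.56 m
Series → Q common, losses add: H = Σh = 54.31 m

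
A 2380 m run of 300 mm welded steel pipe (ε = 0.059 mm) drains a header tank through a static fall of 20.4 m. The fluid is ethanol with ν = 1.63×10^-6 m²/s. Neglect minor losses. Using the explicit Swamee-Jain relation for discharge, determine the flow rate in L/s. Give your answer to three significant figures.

Swamee-Jain (Type II): Q = -0.965·√(gD⁵h_f/L)·ln[ε/(3.7D) + √(3.17ν²L/(gD³h_f))]
√(gD⁵h_f/L) = √(9.81·0.300⁵·20.4/2380) = 0.01429
ε/(3.7D) = 5.32×10^-5; √(3.17ν²L/(gD³h_f)) = 6.09×10^-5
Q = -0.965·0.01429·ln(1.141×10^-4) = 0.1252 m³/s
Check: V = 1.77 m/s, Re = 3.26×10^5, f = 0.01613, h_f = 20.5 m ≈ 20.4 m ✓

Q ≈ 125 L/s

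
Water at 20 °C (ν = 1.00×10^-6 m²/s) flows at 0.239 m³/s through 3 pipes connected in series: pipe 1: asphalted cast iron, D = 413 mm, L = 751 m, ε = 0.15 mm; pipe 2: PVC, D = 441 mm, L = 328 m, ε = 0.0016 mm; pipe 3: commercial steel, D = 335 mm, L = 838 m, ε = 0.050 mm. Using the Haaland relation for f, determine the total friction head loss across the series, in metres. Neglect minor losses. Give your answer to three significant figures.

H ≈ 19.2 m

Pipe 1: V = 1.784 m/s, Re = 7.37×10^5, ε/D = 3.63×10^-4, f = 0.01633, h_1 = f(L/D)V²/2g = 4.817 m
Pipe 2: V = 1.565 m/s, Re = 6.90×10^5, ε/D = 3.63×10^-6, f = 0.01239, h_2 = f(L/D)V²/2g = 1.150 m
Pipe 3: V = 2.712 m/s, Re = 9.08×10^5, ε/D = 1.49×10^-4, f = 0.01409, h_3 = f(L/D)V²/2g = 13.20 m
Series → Q common, losses add: H = Σh = 19.17 m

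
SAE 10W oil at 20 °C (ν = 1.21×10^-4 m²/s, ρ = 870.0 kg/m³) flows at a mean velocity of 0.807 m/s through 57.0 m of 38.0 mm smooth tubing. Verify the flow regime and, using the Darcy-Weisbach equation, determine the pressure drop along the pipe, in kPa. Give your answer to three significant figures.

Re = VD/ν = 0.807·0.03800/1.21×10^-4 = 253 → laminar (Re < 2300)
f = 64/Re = 0.2525
h_f = f(L/D)V²/(2g) = 0.2525·(57.0/0.03800)·0.807²/(2·9.81) = 12.57 m
Δp = ρg·h_f = 870.0·9.81·12.57 = 107.3 kPa

Δp ≈ 107 kPa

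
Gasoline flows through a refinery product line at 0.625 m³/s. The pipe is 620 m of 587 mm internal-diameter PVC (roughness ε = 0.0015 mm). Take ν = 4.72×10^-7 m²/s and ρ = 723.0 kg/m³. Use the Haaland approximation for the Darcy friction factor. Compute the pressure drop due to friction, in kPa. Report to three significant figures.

V = 4Q/(πD²) = 4·0.625/(π·0.587²) = 2.309 m/s
Re = VD/ν = 2.309·0.587/4.72×10^-7 = 2.87×10^6 → turbulent
ε/D = 0.0015/587 = 2.56×10^-6
Haaland: f = 0.009863
h_f = f(L/D)V²/(2g) = 0.009863·(620/0.587)·2.309²/(2·9.81) = 2.832 m
Δp = ρg·h_f = 723.0·9.81·2.832 = 20.09 kPa

Δp ≈ 20.1 kPa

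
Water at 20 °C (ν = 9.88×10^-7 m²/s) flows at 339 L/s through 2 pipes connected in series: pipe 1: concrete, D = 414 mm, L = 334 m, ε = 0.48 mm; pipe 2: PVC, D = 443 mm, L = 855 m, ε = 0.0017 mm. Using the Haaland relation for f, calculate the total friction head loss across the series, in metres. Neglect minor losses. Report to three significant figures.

H ≈ 10.9 m

Pipe 1: V = 2.518 m/s, Re = 1.06×10^6, ε/D = 0.00116, f = 0.02063, h_1 = f(L/D)V²/2g = 5.380 m
Pipe 2: V = 2.199 m/s, Re = 9.86×10^5, ε/D = 3.84×10^-6, f = 0.01168, h_2 = f(L/D)V²/2g = 5.556 m
Series → Q common, losses add: H = Σh = 10.94 m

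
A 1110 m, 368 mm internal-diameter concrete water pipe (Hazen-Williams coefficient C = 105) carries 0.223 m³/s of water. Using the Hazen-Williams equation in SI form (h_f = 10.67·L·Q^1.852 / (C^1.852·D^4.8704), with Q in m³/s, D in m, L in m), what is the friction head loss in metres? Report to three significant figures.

h_f ≈ 17.3 m

h_f = 10.67·1110·0.223^1.852 / (105^1.852·0.368^4.8704) = 17.29 m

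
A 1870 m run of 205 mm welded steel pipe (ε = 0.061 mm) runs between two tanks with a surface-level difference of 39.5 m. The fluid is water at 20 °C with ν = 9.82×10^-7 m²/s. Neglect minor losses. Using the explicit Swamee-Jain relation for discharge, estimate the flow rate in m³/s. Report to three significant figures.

Swamee-Jain (Type II): Q = -0.965·√(gD⁵h_f/L)·ln[ε/(3.7D) + √(3.17ν²L/(gD³h_f))]
√(gD⁵h_f/L) = √(9.81·0.205⁵·39.5/1870) = 0.008662
ε/(3.7D) = 8.04×10^-5; √(3.17ν²L/(gD³h_f)) = 4.14×10^-5
Q = -0.965·0.008662·ln(1.218×10^-4) = 0.07534 m³/s
Check: V = 2.28 m/s, Re = 4.76×10^5, f = 0.01641, h_f = 39.7 m ≈ 39.5 m ✓

Q ≈ 0.0753 m³/s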